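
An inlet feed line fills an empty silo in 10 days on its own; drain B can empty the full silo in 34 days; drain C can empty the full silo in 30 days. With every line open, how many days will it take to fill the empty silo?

510/19 days

Net rate = 1/10 − 1/34 − 1/30 = (51 − 15 − 17)/510 = 19/510 per day.
Filling time = 1 ÷ (19/510) = 510/19 days.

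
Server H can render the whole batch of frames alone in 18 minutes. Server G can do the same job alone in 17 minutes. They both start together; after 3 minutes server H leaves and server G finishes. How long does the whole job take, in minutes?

85/6 minutes

In the first 3 minutes the combined rate is 35/306, so 35/102 of the job is done, leaving 67/102.
After server H leaves the rate is 1/17 per minute; the remaining 67/102 takes 67/6 minutes.
Total = 3 + 67/6 = 85/6 minutes.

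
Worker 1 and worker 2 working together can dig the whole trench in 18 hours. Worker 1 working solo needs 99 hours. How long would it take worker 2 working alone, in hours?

22 hours

Combined rate is 1/18 per hour.
Known contribution: 1/99 per hour.
So worker 2's rate is 1/18 − 1/99 = 1/22, meaning 22 hours alone.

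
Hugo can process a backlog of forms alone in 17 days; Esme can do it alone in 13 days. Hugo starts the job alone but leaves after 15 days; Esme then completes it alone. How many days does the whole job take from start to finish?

In 15 days Hugo does 15/17 of the job, leaving 2/17.
Esme works at 1/13 per day, so finishing takes 2/17 ÷ 1/13 = 26/17 days.
Total time = 15 + 26/17 = 281/17 days.

281/17 days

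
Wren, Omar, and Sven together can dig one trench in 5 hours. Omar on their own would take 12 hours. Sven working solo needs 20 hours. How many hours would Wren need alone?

15 hours

Combined rate is 1/5 per hour.
Known contribution: 1/12 + 1/20 = (5 + 3)/60 = 8/60 = 2/15 per hour.
So Wren's rate is 1/5 − 2/15 = 1/15, meaning 15 hours alone.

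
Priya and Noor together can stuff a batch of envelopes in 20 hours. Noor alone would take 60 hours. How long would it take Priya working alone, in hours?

Combined rate is 1/20 per hour.
Known contribution: 1/60 per hour.
So Priya's rate is 1/20 − 1/60 = 1/30, meaning 30 hours alone.

30 hours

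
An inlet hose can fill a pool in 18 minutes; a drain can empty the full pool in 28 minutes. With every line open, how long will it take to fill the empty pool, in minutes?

252/5 minutes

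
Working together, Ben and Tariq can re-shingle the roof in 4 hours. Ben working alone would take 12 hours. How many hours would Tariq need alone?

6 hours

Combined rate is 1/4 per hour.
Known contribution: 1/12 per hour.
So Tariq's rate is 1/4 − 1/12 = 1/6, meaning 6 hours alone.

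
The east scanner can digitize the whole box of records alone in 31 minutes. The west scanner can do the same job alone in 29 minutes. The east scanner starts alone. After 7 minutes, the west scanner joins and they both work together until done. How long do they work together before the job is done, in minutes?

58/5 minutes

In the first 7 minutes the east scanner alone does 7/31 of the job, leaving 24/31.
Once everyone is working, combined rate: 1/31 + 1/29 = (29 + 31)/899 = 60/899 per minute.
Remaining 24/31 at 60/899 per minute takes 58/5 minutes.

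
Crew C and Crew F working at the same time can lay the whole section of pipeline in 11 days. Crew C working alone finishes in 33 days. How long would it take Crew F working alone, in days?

Combined rate is 1/11 per day.
Known contribution: 1/33 per day.
So Crew F's rate is 1/11 − 1/33 = 2/33, meaning 33/2 days alone.

33/2 days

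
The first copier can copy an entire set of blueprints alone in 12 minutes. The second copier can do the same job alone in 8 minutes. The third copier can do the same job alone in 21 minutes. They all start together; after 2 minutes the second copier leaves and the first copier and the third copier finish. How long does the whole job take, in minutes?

In the first 2 minutes the combined rate is 43/168, so 43/84 of the job is done, leaving 41/84.
After the second copier leaves the rate is 11/84 per minute; the remaining 41/84 takes 41/11 minutes.
Total = 2 + 41/11 = 63/11 minutes.

63/11 minutes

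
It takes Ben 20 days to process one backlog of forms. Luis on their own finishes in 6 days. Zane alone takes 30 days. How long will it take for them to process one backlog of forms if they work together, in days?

4 days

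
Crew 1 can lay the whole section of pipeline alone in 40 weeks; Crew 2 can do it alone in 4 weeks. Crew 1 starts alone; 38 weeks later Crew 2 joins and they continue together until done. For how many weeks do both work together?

In 38 weeks Crew 1 does 38/40 = 19/20 of the job, leaving 1/20.
Crew 1 and Crew 2 together work at 11/40 per week, so finishing takes 1/20 ÷ 11/40 = 2/11 weeks.

2/11 weeks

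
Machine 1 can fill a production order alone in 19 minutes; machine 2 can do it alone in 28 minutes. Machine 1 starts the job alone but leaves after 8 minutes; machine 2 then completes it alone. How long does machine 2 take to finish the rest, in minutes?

308/19 minutes

In 8 minutes machine 1 does 8/19 of the job, leaving 11/19.
Machine 2 works at 1/28 per minute, so finishing takes 11/19 ÷ 1/28 = 308/19 minutes.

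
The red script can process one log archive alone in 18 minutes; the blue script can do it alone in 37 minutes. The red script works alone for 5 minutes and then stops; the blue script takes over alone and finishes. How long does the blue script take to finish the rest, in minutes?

In 5 minutes the red script does 5/18 of the job, leaving 13/18.
The blue script works at 1/37 per minute, so finishing takes 13/18 ÷ 1/37 = 481/18 minutes.

481/18 minutes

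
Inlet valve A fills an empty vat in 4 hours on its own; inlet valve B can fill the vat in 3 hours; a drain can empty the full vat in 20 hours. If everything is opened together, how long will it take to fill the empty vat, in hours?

Net rate = 1/4 + 1/3 − 1/20 = (15 + 20 − 3)/60 = 32/60 = 8/15 per hour.
Filling time = 1 ÷ (8/15) = 15/8 hours.

15/8 hours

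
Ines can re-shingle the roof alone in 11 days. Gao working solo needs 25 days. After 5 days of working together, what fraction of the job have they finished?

36/55

Combined rate: 1/11 + 1/25 = (25 + 11)/275 = 36/275 per day.
In 5 days they complete 5·36/275 = 36/55 of the job.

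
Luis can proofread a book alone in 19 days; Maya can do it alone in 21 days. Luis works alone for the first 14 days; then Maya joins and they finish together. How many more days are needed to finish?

21/8 days

In 14 days Luis does 14/19 of the job, leaving 5/19.
Luis and Maya together work at 40/399 per day, so finishing takes 5/19 ÷ 40/399 = 21/8 days.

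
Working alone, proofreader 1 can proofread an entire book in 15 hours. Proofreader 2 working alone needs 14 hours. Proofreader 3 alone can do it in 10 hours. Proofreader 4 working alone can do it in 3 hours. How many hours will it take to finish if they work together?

7/4 hours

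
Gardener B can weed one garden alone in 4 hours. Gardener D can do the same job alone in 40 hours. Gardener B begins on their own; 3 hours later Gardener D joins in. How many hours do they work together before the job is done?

10/11 hours

In the first 3 hours Gardener B alone does 3/4 of the job, leaving 1/4.
Once everyone is working, combined rate: 1/4 + 1/40 = (10 + 1)/40 = 11/40 per hour.
Remaining 1/4 at 11/40 per hour takes 10/11 hours.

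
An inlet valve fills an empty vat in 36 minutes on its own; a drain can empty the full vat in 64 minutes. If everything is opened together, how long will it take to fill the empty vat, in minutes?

576/7 minutes

Net rate = 1/36 − 1/64 = (16 − 9)/576 = 7/576 per minute.
Filling time = 1 ÷ (7/576) = 576/7 minutes.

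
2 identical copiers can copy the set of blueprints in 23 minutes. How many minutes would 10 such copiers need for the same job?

Total work is 2·23 = 46 copier-minutes.
With 10 copiers: 46/10 = 23/5 minutes.

23/5 minutes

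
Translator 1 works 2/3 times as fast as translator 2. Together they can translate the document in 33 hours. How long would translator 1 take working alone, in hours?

165/2 hours

Let translator 2's rate be r; then translator 1's rate is (2/3)r, so together (2/3 + 1)r = (5/3)r = 1/33.
Thus r = 1/55 per hour.
Translator 2 alone: 55 hours; translator 1 alone: 165/2 hours.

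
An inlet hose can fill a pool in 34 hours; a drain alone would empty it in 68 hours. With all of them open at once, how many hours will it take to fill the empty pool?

Net rate = 1/34 − 1/68 = (2 − 1)/68 = 1/68 per hour.
Filling time = 1 ÷ (1/68) = 68 hours.

68 hours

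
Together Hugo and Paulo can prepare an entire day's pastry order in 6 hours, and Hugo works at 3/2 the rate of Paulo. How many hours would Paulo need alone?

Let Paulo's rate be r; then Hugo's rate is (3/2)r, so together (3/2 + 1)r = (5/2)r = 1/6.
Thus r = 1/15 per hour.
Paulo alone: 15 hours; Hugo alone: 10 hours.

15 hours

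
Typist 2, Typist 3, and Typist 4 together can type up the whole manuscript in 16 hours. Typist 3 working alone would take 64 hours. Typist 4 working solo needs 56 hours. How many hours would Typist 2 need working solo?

448/13 hours

Combined rate is 1/16 per hour.
Known contribution: 1/64 + 1/56 = (7 + 8)/448 = 15/448 per hour.
So Typist 2's rate is 1/16 − 15/448 = 13/448, meaning 448/13 hours alone.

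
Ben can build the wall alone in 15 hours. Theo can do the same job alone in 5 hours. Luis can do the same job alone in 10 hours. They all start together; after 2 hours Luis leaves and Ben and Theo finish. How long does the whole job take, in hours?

3 hours

In the first 2 hours the combined rate is 11/30, so 11/15 of the job is done, leaving 4/15.
After Luis leaves the rate is 4/15 per hour; the remaining 4/15 takes 1 hour.
Total = 2 + 1 = 3 hours.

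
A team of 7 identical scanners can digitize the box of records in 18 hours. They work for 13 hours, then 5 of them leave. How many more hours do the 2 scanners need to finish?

35/2 hours

One scanner does 1/126 of the job per hour.
After 13 hours with 7 scanners, 13/18 is done (5/18 left).
With 2 scanners the rate is 2/126 = 1/63, so the rest takes 5/18 ÷ 1/63 = 35/2 hours.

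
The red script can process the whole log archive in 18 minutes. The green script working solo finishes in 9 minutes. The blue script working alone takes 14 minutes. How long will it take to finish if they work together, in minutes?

21/5 minutes

Combined rate: 1/18 + 1/9 + 1/14 = (7 + 14 + 9)/126 = 30/126 = 5/21 per minute.
Time = 1 ÷ (5/21) = 21/5 minutes.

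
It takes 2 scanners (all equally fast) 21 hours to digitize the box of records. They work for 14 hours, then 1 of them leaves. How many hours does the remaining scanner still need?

14 hours

One scanner does 1/42 of the job per hour.
After 14 hours with 2 scanners, 2/3 is done (1/3 left).
With 1 scanner the rate is 1/42, so the rest takes 1/3 ÷ 1/42 = 14 hours.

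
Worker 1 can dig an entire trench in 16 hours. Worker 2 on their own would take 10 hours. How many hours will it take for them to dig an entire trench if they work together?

With two workers the combined time is the product over the sum: 16·10/(16+10) = 160/26 = 80/13 hours.

80/13 hours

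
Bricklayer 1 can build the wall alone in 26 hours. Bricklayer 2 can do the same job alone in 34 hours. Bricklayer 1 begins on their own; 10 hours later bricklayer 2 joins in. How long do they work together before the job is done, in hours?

In the first 10 hours bricklayer 1 alone does 10/26 = 5/13 of the job, leaving 8/13.
Once everyone is working, combined rate: 1/26 + 1/34 = (17 + 13)/442 = 30/442 = 15/221 per hour.
Remaining 8/13 at 15/221 per hour takes 136/15 hours.

136/15 hours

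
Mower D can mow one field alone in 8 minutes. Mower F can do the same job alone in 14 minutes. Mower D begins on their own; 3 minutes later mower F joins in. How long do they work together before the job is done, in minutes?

In the first 3 minutes mower D alone does 3/8 of the job, leaving 5/8.
Once everyone is working, combined rate: 1/8 + 1/14 = (7 + 4)/56 = 11/56 per minute.
Remaining 5/8 at 11/56 per minute takes 35/11 minutes.

35/11 minutes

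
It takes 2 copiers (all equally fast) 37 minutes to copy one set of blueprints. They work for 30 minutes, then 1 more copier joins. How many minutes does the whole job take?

One copier does 1/74 of the job per minute.
After 30 minutes with 2 copiers, 30/37 is done (7/37 left).
With 3 copiers the rate is 3/74, so the rest takes 7/37 ÷ 3/74 = 14/3 minutes.
Total = 30 + 14/3 = 104/3 minutes.

104/3 minutes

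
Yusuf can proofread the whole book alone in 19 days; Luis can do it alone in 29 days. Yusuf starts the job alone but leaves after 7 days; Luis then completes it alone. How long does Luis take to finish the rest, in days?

In 7 days Yusuf does 7/19 of the job, leaving 12/19.
Luis works at 1/29 per day, so finishing takes 12/19 ÷ 1/29 = 348/19 days.

348/19 days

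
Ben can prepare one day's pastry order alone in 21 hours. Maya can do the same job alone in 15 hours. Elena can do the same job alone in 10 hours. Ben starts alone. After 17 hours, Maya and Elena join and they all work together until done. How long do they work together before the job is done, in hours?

8/9 hours

In the first 17 hours Ben alone does 17/21 of the job, leaving 4/21.
Once everyone is working, combined rate: 1/21 + 1/15 + 1/10 = (10 + 14 + 21)/210 = 45/210 = 3/14 per hour.
Remaining 4/21 at 3/14 per hour takes 8/9 hours.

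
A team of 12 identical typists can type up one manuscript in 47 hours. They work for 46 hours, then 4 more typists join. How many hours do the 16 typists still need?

3/4 hours

One typist does 1/564 of the job per hour.
After 46 hours with 12 typists, 46/47 is done (1/47 left).
With 16 typists the rate is 16/564 = 4/141, so the rest takes 1/47 ÷ 4/141 = 3/4 hours.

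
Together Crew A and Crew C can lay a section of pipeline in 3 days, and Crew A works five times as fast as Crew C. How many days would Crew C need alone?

18 days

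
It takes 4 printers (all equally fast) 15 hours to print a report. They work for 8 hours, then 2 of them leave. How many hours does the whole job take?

22 hours

One printer does 1/60 of the job per hour.
After 8 hours with 4 printers, 8/15 is done (7/15 left).
With 2 printers the rate is 2/60 = 1/30, so the rest takes 7/15 ÷ 1/30 = 14 hours.
Total = 8 + 14 = 22 hours.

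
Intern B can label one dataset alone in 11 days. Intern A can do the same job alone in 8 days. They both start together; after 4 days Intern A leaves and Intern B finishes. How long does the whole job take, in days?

11/2 days

In the first 4 days the combined rate is 19/88, so 19/22 of the job is done, leaving 3/22.
After Intern A leaves the rate is 1/11 per day; the remaining 3/22 takes 3/2 days.
Total = 4 + 3/2 = 11/2 days.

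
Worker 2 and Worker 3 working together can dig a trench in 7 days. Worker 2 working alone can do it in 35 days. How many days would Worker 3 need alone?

Combined rate is 1/7 per day.
Known contribution: 1/35 per day.
So Worker 3's rate is 1/7 − 1/35 = 4/35, meaning 35/4 days alone.

35/4 days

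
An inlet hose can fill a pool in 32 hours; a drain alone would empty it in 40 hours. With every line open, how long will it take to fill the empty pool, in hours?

Net rate = 1/32 − 1/40 = (5 − 4)/160 = 1/160 per hour.
Filling time = 1 ÷ (1/160) = 160 hours.

160 hours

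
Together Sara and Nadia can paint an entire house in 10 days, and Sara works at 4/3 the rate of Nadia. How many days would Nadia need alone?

Let Nadia's rate be r; then Sara's rate is (4/3)r, so together (4/3 + 1)r = (7/3)r = 1/10.
Thus r = 3/70 per day.
Nadia alone: 70/3 days; Sara alone: 35/2 days.

70/3 days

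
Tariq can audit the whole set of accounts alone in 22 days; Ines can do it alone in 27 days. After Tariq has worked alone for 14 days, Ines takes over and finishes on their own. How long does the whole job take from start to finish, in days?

262/11 days

In 14 days Tariq does 14/22 = 7/11 of the job, leaving 4/11.
Ines works at 1/27 per day, so finishing takes 4/11 ÷ 1/27 = 108/11 days.
Total time = 14 + 108/11 = 262/11 days.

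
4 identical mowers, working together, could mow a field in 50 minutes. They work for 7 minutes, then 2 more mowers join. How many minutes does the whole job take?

One mower does 1/200 of the job per minute.
After 7 minutes with 4 mowers, 7/50 is done (43/50 left).
With 6 mowers the rate is 6/200 = 3/100, so the rest takes 43/50 ÷ 3/100 = 86/3 minutes.
Total = 7 + 86/3 = 107/3 minutes.

107/3 minutes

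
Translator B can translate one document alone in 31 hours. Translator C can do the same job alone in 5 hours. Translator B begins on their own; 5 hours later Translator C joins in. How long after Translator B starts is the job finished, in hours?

155/18 hours

In the first 5 hours Translator B alone does 5/31 of the job, leaving 26/31.
Once everyone is working, combined rate: 1/31 + 1/5 = (5 + 31)/155 = 36/155 per hour.
Remaining 26/31 at 36/155 per hour takes 65/18 hours.
Total from the start = 5 + 65/18 = 155/18 hours.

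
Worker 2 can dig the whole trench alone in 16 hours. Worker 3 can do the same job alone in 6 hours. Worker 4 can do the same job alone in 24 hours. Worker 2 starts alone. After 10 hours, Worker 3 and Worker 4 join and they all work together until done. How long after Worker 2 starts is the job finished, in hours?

148/13 hours

In the first 10 hours Worker 2 alone does 10/16 = 5/8 of the job, leaving 3/8.
Once everyone is working, combined rate: 1/16 + 1/6 + 1/24 = (3 + 8 + 2)/48 = 13/48 per hour.
Remaining 3/8 at 13/48 per hour takes 18/13 hours.
Total from the start = 10 + 18/13 = 148/13 hours.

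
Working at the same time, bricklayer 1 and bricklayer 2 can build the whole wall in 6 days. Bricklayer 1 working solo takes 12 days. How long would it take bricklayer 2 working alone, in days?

12 days

Combined rate is 1/6 per day.
Known contribution: 1/12 per day.
So bricklayer 2's rate is 1/6 − 1/12 = 1/12, meaning 12 days alone.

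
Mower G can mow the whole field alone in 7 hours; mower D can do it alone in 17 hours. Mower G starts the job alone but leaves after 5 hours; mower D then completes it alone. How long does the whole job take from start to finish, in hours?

69/7 hours

In 5 hours mower G does 5/7 of the job, leaving 2/7.
Mower D works at 1/17 per hour, so finishing takes 2/7 ÷ 1/17 = 34/7 hours.
Total time = 5 + 34/7 = 69/7 hours.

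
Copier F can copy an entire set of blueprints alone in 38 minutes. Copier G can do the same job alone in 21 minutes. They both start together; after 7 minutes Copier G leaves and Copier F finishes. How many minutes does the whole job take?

In the first 7 minutes the combined rate is 59/798, so 59/114 of the job is done, leaving 55/114.
After Copier G leaves the rate is 1/38 per minute; the remaining 55/114 takes 55/3 minutes.
Total = 7 + 55/3 = 76/3 minutes.

76/3 minutes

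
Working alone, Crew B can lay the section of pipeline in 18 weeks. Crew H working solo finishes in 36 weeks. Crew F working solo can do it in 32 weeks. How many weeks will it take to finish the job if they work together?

Combined rate: 1/18 + 1/36 + 1/32 = (16 + 8 + 9)/288 = 33/288 = 11/96 per week.
Time = 1 ÷ (11/96) = 96/11 weeks.

96/11 weeks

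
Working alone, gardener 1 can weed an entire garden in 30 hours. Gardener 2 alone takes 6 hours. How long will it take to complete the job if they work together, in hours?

5 hours

With two workers the combined time is the product over the sum: 30·6/(30+6) = 180/36 = 5 hours.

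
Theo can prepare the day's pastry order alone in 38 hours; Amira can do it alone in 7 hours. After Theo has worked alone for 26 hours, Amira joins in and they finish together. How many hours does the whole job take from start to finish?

418/15 hours

In 26 hours Theo does 26/38 = 13/19 of the job, leaving 6/19.
Theo and Amira together work at 45/266 per hour, so finishing takes 6/19 ÷ 45/266 = 28/15 hours.
Total time = 26 + 28/15 = 418/15 hours.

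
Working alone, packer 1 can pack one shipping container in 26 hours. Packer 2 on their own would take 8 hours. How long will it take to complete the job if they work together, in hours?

104/17 hours

With two workers the combined time is the product over the sum: 26·8/(26+8) = 208/34 = 104/17 hours.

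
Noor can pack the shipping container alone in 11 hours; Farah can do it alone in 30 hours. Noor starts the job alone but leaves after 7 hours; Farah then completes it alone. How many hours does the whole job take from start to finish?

197/11 hours

In 7 hours Noor does 7/11 of the job, leaving 4/11.
Farah works at 1/30 per hour, so finishing takes 4/11 ÷ 1/30 = 120/11 hours.
Total time = 7 + 120/11 = 197/11 hours.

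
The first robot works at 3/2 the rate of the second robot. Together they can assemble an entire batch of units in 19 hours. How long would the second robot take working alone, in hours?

Let the second robot's rate be r; then the first robot's rate is (3/2)r, so together (3/2 + 1)r = (5/2)r = 1/19.
Thus r = 2/95 per hour.
The second robot alone: 95/2 hours; the first robot alone: 95/3 hours.

95/2 hours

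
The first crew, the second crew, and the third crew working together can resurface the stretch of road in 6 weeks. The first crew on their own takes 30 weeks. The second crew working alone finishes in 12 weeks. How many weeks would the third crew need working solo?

Combined rate is 1/6 per week.
Known contribution: 1/30 + 1/12 = (2 + 5)/60 = 7/60 per week.
So the third crew's rate is 1/6 − 7/60 = 1/20, meaning 20 weeks alone.

20 weeks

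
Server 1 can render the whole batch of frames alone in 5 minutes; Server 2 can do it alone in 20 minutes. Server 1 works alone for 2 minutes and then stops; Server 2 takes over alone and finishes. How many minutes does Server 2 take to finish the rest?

12 minutes

In 2 minutes Server 1 does 2/5 of the job, leaving 3/5.
Server 2 works at 1/20 per minute, so finishing takes 3/5 ÷ 1/20 = 12 minutes.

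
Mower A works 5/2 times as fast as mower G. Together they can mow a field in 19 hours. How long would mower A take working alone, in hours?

Let mower G's rate be r; then mower A's rate is (5/2)r, so together (5/2 + 1)r = (7/2)r = 1/19.
Thus r = 2/133 per hour.
Mower G alone: 133/2 hours; mower A alone: 133/5 hours.

133/5 hours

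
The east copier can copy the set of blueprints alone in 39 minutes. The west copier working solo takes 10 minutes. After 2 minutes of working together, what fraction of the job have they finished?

Combined rate: 1/39 + 1/10 = (10 + 39)/390 = 49/390 per minute.
In 2 minutes they complete 2·49/390 = 49/195 of the job.

49/195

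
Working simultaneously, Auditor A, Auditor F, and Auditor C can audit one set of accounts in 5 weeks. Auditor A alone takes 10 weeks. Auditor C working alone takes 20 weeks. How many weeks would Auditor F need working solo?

20 weeks

Combined rate is 1/5 per week.
Known contribution: 1/10 + 1/20 = (2 + 1)/20 = 3/20 per week.
So Auditor F's rate is 1/5 − 3/20 = 1/20, meaning 20 weeks alone.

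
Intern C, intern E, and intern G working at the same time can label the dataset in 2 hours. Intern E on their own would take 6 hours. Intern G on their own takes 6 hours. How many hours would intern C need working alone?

Combined rate is 1/2 per hour.
Known contribution: 1/6 + 1/6 = (1 + 1)/6 = 2/6 = 1/3 per hour.
So intern C's rate is 1/2 − 1/3 = 1/6, meaning 6 hours alone.

6 hours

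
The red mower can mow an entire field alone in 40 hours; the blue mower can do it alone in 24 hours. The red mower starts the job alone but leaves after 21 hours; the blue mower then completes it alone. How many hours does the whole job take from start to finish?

162/5 hours

In 21 hours the red mower does 21/40 of the job, leaving 19/40.
The blue mower works at 1/24 per hour, so finishing takes 19/40 ÷ 1/24 = 57/5 hours.
Total time = 21 + 57/5 = 162/5 hours.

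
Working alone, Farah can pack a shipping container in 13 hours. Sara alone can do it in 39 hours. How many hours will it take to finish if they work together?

39/4 hours

With two workers the combined time is the product over the sum: 13·39/(13+39) = 507/52 = 39/4 hours.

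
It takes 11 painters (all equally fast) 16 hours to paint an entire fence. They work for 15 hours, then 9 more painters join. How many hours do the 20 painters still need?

11/20 hours

One painter does 1/176 of the job per hour.
After 15 hours with 11 painters, 15/16 is done (1/16 left).
With 20 painters the rate is 20/176 = 5/44, so the rest takes 1/16 ÷ 5/44 = 11/20 hours.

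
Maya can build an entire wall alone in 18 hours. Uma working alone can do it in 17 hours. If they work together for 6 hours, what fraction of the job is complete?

35/51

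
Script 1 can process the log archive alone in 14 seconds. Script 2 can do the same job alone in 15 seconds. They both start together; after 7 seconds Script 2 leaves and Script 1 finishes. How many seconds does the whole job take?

In the first 7 seconds the combined rate is 29/210, so 29/30 of the job is done, leaving 1/30.
After Script 2 leaves the rate is 1/14 per second; the remaining 1/30 takes 7/15 seconds.
Total = 7 + 7/15 = 112/15 seconds.

112/15 seconds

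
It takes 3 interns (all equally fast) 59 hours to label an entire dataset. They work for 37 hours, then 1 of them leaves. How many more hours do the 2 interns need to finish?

One intern does 1/177 of the job per hour.
After 37 hours with 3 interns, 37/59 is done (22/59 left).
With 2 interns the rate is 2/177, so the rest takes 22/59 ÷ 2/177 = 33 hours.

33 hours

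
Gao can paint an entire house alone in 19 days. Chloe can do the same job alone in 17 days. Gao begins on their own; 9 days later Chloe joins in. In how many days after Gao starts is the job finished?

In the first 9 days Gao alone does 9/19 of the job, leaving 10/19.
Once everyone is working, combined rate: 1/19 + 1/17 = (17 + 19)/323 = 36/323 per day.
Remaining 10/19 at 36/323 per day takes 85/18 days.
Total from the start = 9 + 85/18 = 247/18 days.

247/18 days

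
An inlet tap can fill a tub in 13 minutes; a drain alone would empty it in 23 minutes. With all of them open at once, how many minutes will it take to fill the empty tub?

Net rate = 1/13 − 1/23 = (23 − 13)/299 = 10/299 per minute.
Filling time = 1 ÷ (10/299) = 299/10 minutes.

299/10 minutes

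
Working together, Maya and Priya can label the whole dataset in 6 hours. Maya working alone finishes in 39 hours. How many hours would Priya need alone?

78/11 hours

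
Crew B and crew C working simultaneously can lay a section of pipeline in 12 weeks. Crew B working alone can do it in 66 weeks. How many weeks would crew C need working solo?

44/3 weeks

Combined rate is 1/12 per week.
Known contribution: 1/66 per week.
So crew C's rate is 1/12 − 1/66 = 3/44, meaning 44/3 weeks alone.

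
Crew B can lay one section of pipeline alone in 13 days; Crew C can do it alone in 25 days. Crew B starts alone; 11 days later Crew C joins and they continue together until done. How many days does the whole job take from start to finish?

234/19 days

In 11 days Crew B does 11/13 of the job, leaving 2/13.
Crew B and Crew C together work at 38/325 per day, so finishing takes 2/13 ÷ 38/325 = 25/19 days.
Total time = 11 + 25/19 = 234/19 days.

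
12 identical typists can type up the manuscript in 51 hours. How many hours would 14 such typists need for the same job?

306/7 hours

Total work is 12·51 = 612 typist-hours.
With 14 typists: 612/14 = 306/7 hours.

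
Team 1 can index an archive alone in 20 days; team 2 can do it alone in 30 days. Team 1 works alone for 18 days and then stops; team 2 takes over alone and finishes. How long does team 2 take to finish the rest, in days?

In 18 days team 1 does 18/20 = 9/10 of the job, leaving 1/10.
Team 2 works at 1/30 per day, so finishing takes 1/10 ÷ 1/30 = 3 days.

3 days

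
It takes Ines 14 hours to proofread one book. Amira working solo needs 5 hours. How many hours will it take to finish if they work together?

With two workers the combined time is the product over the sum: 14·5/(14+5) = 70/19 hours.

70/19 hours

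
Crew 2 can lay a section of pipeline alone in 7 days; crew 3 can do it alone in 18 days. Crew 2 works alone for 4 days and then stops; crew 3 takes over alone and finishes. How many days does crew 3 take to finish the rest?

54/7 days

In 4 days crew 2 does 4/7 of the job, leaving 3/7.
Crew 3 works at 1/18 per day, so finishing takes 3/7 ÷ 1/18 = 54/7 days.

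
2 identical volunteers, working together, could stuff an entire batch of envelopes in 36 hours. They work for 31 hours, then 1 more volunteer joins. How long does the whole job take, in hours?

103/3 hours

One volunteer does 1/72 of the job per hour.
After 31 hours with 2 volunteers, 31/36 is done (5/36 left).
With 3 volunteers the rate is 3/72 = 1/24, so the rest takes 5/36 ÷ 1/24 = 10/3 hours.
Total = 31 + 10/3 = 103/3 hours.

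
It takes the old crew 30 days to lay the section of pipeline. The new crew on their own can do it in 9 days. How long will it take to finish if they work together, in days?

90/13 days

With two workers the combined time is the product over the sum: 30·9/(30+9) = 270/39 = 90/13 days.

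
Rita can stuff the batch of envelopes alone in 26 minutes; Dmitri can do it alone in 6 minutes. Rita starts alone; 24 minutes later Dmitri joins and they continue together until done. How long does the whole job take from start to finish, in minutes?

195/8 minutes

In 24 minutes Rita does 24/26 = 12/13 of the job, leaving 1/13.
Rita and Dmitri together work at 8/39 per minute, so finishing takes 1/13 ÷ 8/39 = 3/8 minutes.
Total time = 24 + 3/8 = 195/8 minutes.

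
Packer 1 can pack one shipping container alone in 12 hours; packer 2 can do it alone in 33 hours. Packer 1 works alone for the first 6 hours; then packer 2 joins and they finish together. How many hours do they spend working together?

In 6 hours packer 1 does 6/12 = 1/2 of the job, leaving 1/2.
Packer 1 and packer 2 together work at 5/44 per hour, so finishing takes 1/2 ÷ 5/44 = 22/5 hours.

22/5 hours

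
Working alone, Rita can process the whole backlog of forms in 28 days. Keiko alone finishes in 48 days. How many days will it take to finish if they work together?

With two workers the combined time is the product over the sum: 28·48/(28+48) = 1344/76 = 336/19 days.

336/19 days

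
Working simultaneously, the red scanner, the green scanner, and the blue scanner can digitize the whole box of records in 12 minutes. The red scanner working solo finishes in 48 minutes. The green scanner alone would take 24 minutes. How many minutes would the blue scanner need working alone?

48 minutes

Combined rate is 1/12 per minute.
Known contribution: 1/48 + 1/24 = (1 + 2)/48 = 3/48 = 1/16 per minute.
So the blue scanner's rate is 1/12 − 1/16 = 1/48, meaning 48 minutes alone.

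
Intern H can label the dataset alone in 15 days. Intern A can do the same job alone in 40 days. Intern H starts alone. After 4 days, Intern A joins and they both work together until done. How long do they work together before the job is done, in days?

In the first 4 days Intern H alone does 4/15 of the job, leaving 11/15.
Once everyone is working, combined rate: 1/15 + 1/40 = (8 + 3)/120 = 11/120 per day.
Remaining 11/15 at 11/120 per day takes 8 days.

8 days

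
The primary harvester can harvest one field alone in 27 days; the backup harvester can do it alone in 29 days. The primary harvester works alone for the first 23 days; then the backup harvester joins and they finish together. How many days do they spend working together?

29/14 days

In 23 days the primary harvester does 23/27 of the job, leaving 4/27.
The primary harvester and the backup harvester together work at 56/783 per day, so finishing takes 4/27 ÷ 56/783 = 29/14 days.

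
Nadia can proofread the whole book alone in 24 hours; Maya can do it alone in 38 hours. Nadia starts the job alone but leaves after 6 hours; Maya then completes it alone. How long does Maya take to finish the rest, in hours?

In 6 hours Nadia does 6/24 = 1/4 of the job, leaving 3/4.
Maya works at 1/38 per hour, so finishing takes 3/4 ÷ 1/38 = 57/2 hours.

57/2 hours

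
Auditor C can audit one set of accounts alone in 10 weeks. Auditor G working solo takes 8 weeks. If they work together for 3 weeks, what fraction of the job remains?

Combined rate: 1/10 + 1/8 = (4 + 5)/40 = 9/40 per week.
In 3 weeks they complete 3·9/40 = 27/40 of the job.
So 13/40 remains.

13/40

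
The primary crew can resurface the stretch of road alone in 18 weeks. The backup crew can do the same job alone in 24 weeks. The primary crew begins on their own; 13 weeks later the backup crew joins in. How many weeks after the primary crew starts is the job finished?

In the first 13 weeks the primary crew alone does 13/18 of the job, leaving 5/18.
Once everyone is working, combined rate: 1/18 + 1/24 = (4 + 3)/72 = 7/72 per week.
Remaining 5/18 at 7/72 per week takes 20/7 weeks.
Total from the start = 13 + 20/7 = 111/7 weeks.

111/7 weeks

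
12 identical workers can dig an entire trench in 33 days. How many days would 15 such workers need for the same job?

132/5 days

Total work is 12·33 = 396 worker-days.
With 15 workers: 396/15 = 132/5 days.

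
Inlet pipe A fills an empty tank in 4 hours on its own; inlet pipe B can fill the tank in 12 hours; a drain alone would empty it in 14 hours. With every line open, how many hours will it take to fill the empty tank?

42/11 hours

Net rate = 1/4 + 1/12 − 1/14 = (21 + 7 − 6)/84 = 22/84 = 11/42 per hour.
Filling time = 1 ÷ (11/42) = 42/11 hours.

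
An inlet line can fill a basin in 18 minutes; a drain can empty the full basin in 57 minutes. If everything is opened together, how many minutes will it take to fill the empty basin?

Net rate = 1/18 − 1/57 = (19 − 6)/342 = 13/342 per minute.
Filling time = 1 ÷ (13/342) = 342/13 minutes.

342/13 minutes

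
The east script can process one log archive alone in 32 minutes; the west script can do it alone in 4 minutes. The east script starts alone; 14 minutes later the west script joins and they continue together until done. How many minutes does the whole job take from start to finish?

16 minutes

In 14 minutes the east script does 14/32 = 7/16 of the job, leaving 9/16.
The east script and the west script together work at 9/32 per minute, so finishing takes 9/16 ÷ 9/32 = 2 minutes.
Total time = 14 + 2 = 16 minutes.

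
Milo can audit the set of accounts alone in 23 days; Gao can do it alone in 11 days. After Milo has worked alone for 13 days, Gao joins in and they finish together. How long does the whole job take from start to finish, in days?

276/17 days

In 13 days Milo does 13/23 of the job, leaving 10/23.
Milo and Gao together work at 34/253 per day, so finishing takes 10/23 ÷ 34/253 = 55/17 days.
Total time = 13 + 55/17 = 276/17 days.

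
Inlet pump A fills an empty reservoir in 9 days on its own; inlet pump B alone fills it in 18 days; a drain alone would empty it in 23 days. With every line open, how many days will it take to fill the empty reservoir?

Net rate = 1/9 + 1/18 − 1/23 = (46 + 23 − 18)/414 = 51/414 = 17/138 per day.
Filling time = 1 ÷ (17/138) = 138/17 days.

138/17 days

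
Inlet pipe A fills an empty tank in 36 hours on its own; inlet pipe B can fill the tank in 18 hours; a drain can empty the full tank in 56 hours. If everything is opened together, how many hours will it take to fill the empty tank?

Net rate = 1/36 + 1/18 − 1/56 = (14 + 28 − 9)/504 = 33/504 = 11/168 per hour.
Filling time = 1 ÷ (11/168) = 168/11 hours.

168/11 hours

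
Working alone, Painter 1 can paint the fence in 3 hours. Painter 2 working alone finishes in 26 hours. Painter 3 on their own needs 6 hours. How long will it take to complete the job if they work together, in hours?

Combined rate: 1/3 + 1/26 + 1/6 = (26 + 3 + 13)/78 = 42/78 = 7/13 per hour.
Time = 1 ÷ (7/13) = 13/7 hours.

13/7 hours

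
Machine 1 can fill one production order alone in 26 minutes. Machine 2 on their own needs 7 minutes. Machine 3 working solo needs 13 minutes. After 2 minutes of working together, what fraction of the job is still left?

44/91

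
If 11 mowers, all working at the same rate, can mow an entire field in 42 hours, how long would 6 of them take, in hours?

77 hours

Total work is 11·42 = 462 mower-hours.
With 6 mowers: 462/6 = 77 hours.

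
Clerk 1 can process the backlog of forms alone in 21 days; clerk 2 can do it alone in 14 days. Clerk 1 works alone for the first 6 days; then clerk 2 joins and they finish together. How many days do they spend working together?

In 6 days clerk 1 does 6/21 = 2/7 of the job, leaving 5/7.
Clerk 1 and clerk 2 together work at 5/42 per day, so finishing takes 5/7 ÷ 5/42 = 6 days.

6 days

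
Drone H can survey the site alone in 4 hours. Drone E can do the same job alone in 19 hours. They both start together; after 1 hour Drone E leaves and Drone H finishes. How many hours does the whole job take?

72/19 hours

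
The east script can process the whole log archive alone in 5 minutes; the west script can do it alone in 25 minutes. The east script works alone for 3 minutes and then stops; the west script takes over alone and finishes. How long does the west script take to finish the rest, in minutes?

10 minutes

In 3 minutes the east script does 3/5 of the job, leaving 2/5.
The west script works at 1/25 per minute, so finishing takes 2/5 ÷ 1/25 = 10 minutes.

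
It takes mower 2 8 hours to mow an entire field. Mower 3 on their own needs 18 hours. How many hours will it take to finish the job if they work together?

72/13 hours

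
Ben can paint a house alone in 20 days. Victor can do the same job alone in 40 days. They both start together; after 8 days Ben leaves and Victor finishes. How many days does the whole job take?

24 days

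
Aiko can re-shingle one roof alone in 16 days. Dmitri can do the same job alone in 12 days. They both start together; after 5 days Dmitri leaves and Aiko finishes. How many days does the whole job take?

In the first 5 days the combined rate is 7/48, so 35/48 of the job is done, leaving 13/48.
After Dmitri leaves the rate is 1/16 per day; the remaining 13/48 takes 13/3 days.
Total = 5 + 13/3 = 28/3 days.

28/3 days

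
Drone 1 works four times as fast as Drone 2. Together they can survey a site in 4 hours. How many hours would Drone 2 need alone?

Let Drone 2's rate be r; then Drone 1's rate is 4r, so together (4 + 1)r = 5r = 1/4.
Thus r = 1/20 per hour.
Drone 2 alone: 20 hours; Drone 1 alone: 5 hours.

20 hours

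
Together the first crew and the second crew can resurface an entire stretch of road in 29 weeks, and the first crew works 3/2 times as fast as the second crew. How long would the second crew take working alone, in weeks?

145/2 weeks

Let the second crew's rate be r; then the first crew's rate is (3/2)r, so together (3/2 + 1)r = (5/2)r = 1/29.
Thus r = 2/145 per week.
The second crew alone: 145/2 weeks; the first crew alone: 145/3 weeks.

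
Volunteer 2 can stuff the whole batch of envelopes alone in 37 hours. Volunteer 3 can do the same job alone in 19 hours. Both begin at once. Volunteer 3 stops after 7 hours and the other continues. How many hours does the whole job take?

In the first 7 hours the combined rate is 56/703, so 392/703 of the job is done, leaving 311/703.
After volunteer 3 leaves the rate is 1/37 per hour; the remaining 311/703 takes 311/19 hours.
Total = 7 + 311/19 = 444/19 hours.

444/19 hours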